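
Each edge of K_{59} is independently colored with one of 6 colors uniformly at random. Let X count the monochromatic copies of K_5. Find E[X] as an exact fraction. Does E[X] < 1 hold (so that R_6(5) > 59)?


E[X] = C(59, 5) · 6^{1 − 10} = 5006386 · 6^{−9} = 5006386/10077696.
As a reduced fraction: E[X] = 2503193/5038848 ≈ 0.4968.
Is E[X] < 1? YES.
Since E[X] < 1, there exists a 6-coloring of K_{59} with no monochromatic K_5; hence R_6(5) > 59.

E[X] = 2503193/5038848 ≈ 0.4968; E[X] < 1, so R_6(5) > 59.


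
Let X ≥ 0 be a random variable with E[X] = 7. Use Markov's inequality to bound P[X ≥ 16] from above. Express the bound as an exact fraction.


μ = E[X] = 7, a = 16.
Markov: P[X ≥ 16] ≤ μ/a = (7)/16 = 7/16.
Numerically: ≈ 0.437500.
(Since a = 16 > μ = 7.000000, the bound 7/16 is < 1 and informative.)

P[X ≥ 16] ≤ 7/16 ≈ 0.437500.


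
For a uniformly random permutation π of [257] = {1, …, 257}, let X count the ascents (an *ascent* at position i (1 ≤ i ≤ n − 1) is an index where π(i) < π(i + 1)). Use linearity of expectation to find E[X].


Write X = Σ X_I over i = 1, …, 256, with X_I the indicator of one ascent.
There are 256 indicators.
For each fixed i, the pair (π(i), π(i+1)) is a uniformly random ordered pair of distinct values from {1, …, 257}; by symmetry P[π(i) < π(i+1)] = 1/2.
By linearity: E[X] = 256 · (1/2) = (257 − 1) · (1/2) = 128 ≈ 128.000.

E[X] = 128 = 128.000.


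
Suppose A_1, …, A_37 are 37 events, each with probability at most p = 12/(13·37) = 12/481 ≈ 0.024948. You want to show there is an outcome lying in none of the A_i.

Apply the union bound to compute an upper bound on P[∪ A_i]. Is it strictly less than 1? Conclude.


Union bound: P[∪_{i=1}^{37} A_i] ≤ Σ_i P[A_i] ≤ 37·p = 37·(12/481) = 12/13.
Numerically: 12/13 ≈ 0.923077.
Is 12/13 < 1? YES.
Since P[∪ A_i] ≤ 12/13 < 1, the complement has P[∩ A_i^c] ≥ 1 − 12/13 = 1/13 > 0, so some outcome avoids every A_i.

37·p = 12/13 ≈ 0.923077; existence CERTIFIED by the union bound.


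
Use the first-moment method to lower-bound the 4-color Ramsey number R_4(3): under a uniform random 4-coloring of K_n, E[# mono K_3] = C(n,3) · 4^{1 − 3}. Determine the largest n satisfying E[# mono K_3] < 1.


We need C(n, 3) · 4^{1 − 3} < 1, i.e. C(n, 3) < 4^{3 − 1} = 16.
Check values of n near the boundary:
  n = 4: C(4, 3) = 4; 4 < 16? YES
  n = 5: C(5, 3) = 10; 10 < 16? YES
  n = 6: C(6, 3) = 20; 20 < 16? NO
The largest n with C(n, 3) < 16 is n = 5 (where E[X] = 5/8 ≈ 0.625). Hence R_4(3) > 5, i.e. R_4(3) ≥ 6.

Largest n = 5; hence R_4(3) > 5.


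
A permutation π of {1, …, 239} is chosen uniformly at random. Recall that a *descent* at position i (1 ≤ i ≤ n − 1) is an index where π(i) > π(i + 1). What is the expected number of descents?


Write X = Σ X_I over i = 1, …, 238, with X_I the indicator of one descent.
There are 238 indicators.
For each fixed i, the pair (π(i), π(i+1)) is a uniformly random ordered pair of distinct values from {1, …, 239}; by symmetry P[π(i) > π(i+1)] = 1/2.
By linearity: E[X] = 238 · (1/2) = (239 − 1) · (1/2) = 119 ≈ 119.000000.

E[X] = 119 = 119.000000.


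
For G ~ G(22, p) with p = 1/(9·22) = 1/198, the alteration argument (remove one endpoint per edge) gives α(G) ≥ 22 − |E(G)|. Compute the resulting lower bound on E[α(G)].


E[|E(G)|] = C(22, 2)·p = 231 · (1/198) = 7/6.
E[α(G)] ≥ n − E[|E(G)|] = 22 − 7/6 = 125/6.
Numerically: ≈ 20.833.
(This is only a lower bound; the true E[α(G)] may be larger.)

E[α(G)] ≥ 125/6 ≈ 20.833.


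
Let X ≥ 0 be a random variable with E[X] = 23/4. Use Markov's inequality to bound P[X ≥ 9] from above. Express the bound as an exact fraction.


μ = E[X] = 23/4, a = 9.
Markov: P[X ≥ 9] ≤ μ/a = (23/4)/9 = 23/36.
Numerically: ≈ 0.6389.
(Since a = 9 > μ = 5.7500, the bound 23/36 is < 1 and informative.)

P[X ≥ 9] ≤ 23/36 ≈ 0.6389.


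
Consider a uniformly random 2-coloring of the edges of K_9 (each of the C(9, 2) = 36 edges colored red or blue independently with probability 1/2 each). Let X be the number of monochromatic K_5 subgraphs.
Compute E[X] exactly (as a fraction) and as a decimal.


Let X = Σ_S X_S over the C(9, 5) = 126 subsets S of size 5, where X_S = 1 if the K_5 on S is monochromatic.
For a fixed S, the K_5 on S has C(5, 2) = 10 edges. P[all 10 edges red] = (1/2)^10, and likewise for blue, so P[monochromatic] = 2·(1/2)^10 = 2^{1 − 10} = 1/512.
By linearity: E[X] = C(9, 5) · 2^{1 − 10} = 126 · 1/512 = 63/256.
Numerically: E[X] ≈ 0.246094.

E[X] = C(9,5)·2^(1−C(5,2)) = 63/256 ≈ 0.246094.


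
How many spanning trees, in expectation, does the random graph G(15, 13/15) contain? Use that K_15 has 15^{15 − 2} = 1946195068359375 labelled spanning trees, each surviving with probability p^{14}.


K_15 has 15^{15 − 2} = 1946195068359375 labelled spanning trees.
For each such spanning tree H, let X_H = 1 if all 14 edges of H are present in G. Then P[X_H = 1] = p^{14} = (13/15)^{14} = 3937376385699289/29192926025390625.
By linearity: E[X] = Σ_H E[X_H] = 1946195068359375 · p^{14} = 1946195068359375 · 3937376385699289/29192926025390625 = 3937376385699289/15.
Numerically: E[X] ≈ 2.6249e+14.

E[X] = 1946195068359375 · (13/15)^{14} = 3937376385699289/15 ≈ 2.6249e+14.


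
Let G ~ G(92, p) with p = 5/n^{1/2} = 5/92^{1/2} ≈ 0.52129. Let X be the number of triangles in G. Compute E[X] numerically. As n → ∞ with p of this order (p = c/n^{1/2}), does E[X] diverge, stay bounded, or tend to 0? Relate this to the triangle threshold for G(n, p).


Number of potential triangles: C(92, 3) = 125580.
Each occurs with probability p³ ≈ (0.52129)³ ≈ 1.4165381e-01.
By linearity: E[X] = C(92, 3)·p³ ≈ 125580 · 1.4165381e-01 ≈ 17788.88595.
Since α = 1/2 < 1, p = c/n^{1/2} ≫ 1/n is above the triangle threshold p ~ 1/n. Asymptotically E[X] ~ (c³/6)·n^{3(1−α)} = (5³/6)·n^{1.5} → ∞; triangles are abundant w.h.p.

E[X] ≈ 17788.88595; in regime p = Θ(1/n^{1/2}) E[X] diverges (above the triangle threshold p ~ 1/n).


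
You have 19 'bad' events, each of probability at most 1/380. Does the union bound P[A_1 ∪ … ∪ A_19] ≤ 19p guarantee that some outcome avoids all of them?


Union bound: P[∪_{i=1}^{19} A_i] ≤ Σ_i P[A_i] ≤ 19·p = 19·(1/380) = 1/20.
Numerically: 1/20 ≈ 0.0500.
Is 1/20 < 1? YES.
Since P[∪ A_i] ≤ 1/20 < 1, the complement has P[∩ A_i^c] ≥ 1 − 1/20 = 19/20 > 0, so some outcome avoids every A_i.

19·p = 1/20 ≈ 0.0500; existence CERTIFIED by the union bound.


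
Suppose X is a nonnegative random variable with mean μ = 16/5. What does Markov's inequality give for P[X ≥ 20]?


μ = E[X] = 16/5, a = 20.
Markov: P[X ≥ 20] ≤ μ/a = (16/5)/20 = 4/25.
Numerically: ≈ 0.160000.
(Since a = 20 > μ = 3.200000, the bound 4/25 is < 1 and informative.)

P[X ≥ 20] ≤ 4/25 ≈ 0.160000.


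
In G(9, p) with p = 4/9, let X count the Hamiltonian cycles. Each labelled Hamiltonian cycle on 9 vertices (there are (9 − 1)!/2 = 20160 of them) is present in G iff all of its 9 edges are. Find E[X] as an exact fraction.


K_9 has (9 − 1)!/2 = 20160 labelled Hamiltonian cycles.
For each such Hamiltonian cycle H, let X_H = 1 if all 9 edges of H are present in G. Then P[X_H = 1] = p^{9} = (4/9)^{9} = 262144/387420489.
By linearity: E[X] = Σ_H E[X_H] = 20160 · p^{9} = 20160 · 262144/387420489 = 587202560/43046721.
Numerically: E[X] ≈ 13.641.

E[X] = 20160 · (4/9)^{9} = 587202560/43046721 ≈ 13.641.


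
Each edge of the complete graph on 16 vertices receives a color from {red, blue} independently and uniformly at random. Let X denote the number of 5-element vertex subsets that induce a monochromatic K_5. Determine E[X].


Let X = Σ_S X_S over the C(16, 5) = 4368 subsets S of size 5, where X_S = 1 if the K_5 on S is monochromatic.
For a fixed S, the K_5 on S has C(5, 2) = 10 edges. P[all 10 edges red] = (1/2)^10, and likewise for blue, so P[monochromatic] = 2·(1/2)^10 = 2^{1 − 10} = 1/512.
By linearity: E[X] = C(16, 5) · 2^{1 − 10} = 4368 · 1/512 = 273/32.
Numerically: E[X] ≈ 8.5312.

E[X] = C(16,5)·2^(1−C(5,2)) = 273/32 ≈ 8.5312.


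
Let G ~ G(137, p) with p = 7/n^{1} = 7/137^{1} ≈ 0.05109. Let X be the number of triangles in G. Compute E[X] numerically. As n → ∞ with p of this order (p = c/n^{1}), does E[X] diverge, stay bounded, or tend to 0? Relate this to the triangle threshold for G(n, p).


Number of potential triangles: C(137, 3) = 419220.
Each occurs with probability p³ ≈ (0.05109)³ ≈ 1.333928e-04.
By linearity: E[X] = C(137, 3)·p³ ≈ 419220 · 1.333928e-04 ≈ 55.9209.
Here α = 1, so p = 7/n is exactly at the triangle threshold p ~ 1/n. Asymptotically E[X] → c³/6 = 7³/6 = 343/6 ≈ 57.1667, a bounded constant. In this regime the triangle count is asymptotically Poisson(c³/6).

E[X] ≈ 55.9209; in regime p = Θ(1/n^{1}) E[X] stays bounded (at the triangle threshold p ~ 1/n).


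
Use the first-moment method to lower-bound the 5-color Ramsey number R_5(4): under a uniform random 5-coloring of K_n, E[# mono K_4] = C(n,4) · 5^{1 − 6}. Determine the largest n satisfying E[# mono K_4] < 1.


We need C(n, 4) · 5^{1 − 6} < 1, i.e. C(n, 4) < 5^{6 − 1} = 3125.
Check values of n near the boundary:
  n = 16: C(16, 4) = 1820; 1820 < 3125? YES
  n = 17: C(17, 4) = 2380; 2380 < 3125? YES
  n = 18: C(18, 4) = 3060; 3060 < 3125? YES
  n = 19: C(19, 4) = 3876; 3876 < 3125? NO
The largest n with C(n, 4) < 3125 is n = 18 (where E[X] = 612/625 ≈ 0.9792000). Hence R_5(4) > 18, i.e. R_5(4) ≥ 19.

Largest n = 18; hence R_5(4) > 18.


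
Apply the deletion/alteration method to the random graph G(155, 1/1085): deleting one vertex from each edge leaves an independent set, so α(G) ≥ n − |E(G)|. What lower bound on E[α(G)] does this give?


E[|E(G)|] = C(155, 2)·p = 11935 · (1/1085) = 11.
E[α(G)] ≥ n − E[|E(G)|] = 155 − 11 = 144.
Numerically: ≈ 144.0000.
(This is only a lower bound; the true E[α(G)] may be larger.)

E[α(G)] ≥ 144 ≈ 144.0000.


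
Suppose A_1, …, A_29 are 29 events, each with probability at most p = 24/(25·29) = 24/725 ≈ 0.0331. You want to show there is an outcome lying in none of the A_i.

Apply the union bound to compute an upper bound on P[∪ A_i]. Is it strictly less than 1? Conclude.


Union bound: P[∪_{i=1}^{29} A_i] ≤ Σ_i P[A_i] ≤ 29·p = 29·(24/725) = 24/25.
Numerically: 24/25 ≈ 0.9600.
Is 24/25 < 1? YES.
Since P[∪ A_i] ≤ 24/25 < 1, the complement has P[∩ A_i^c] ≥ 1 − 24/25 = 1/25 > 0, so some outcome avoids every A_i.

29·p = 24/25 ≈ 0.9600; existence CERTIFIED by the union bound.


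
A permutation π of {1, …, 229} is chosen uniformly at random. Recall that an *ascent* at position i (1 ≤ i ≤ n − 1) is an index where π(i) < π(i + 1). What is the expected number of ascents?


Write X = Σ X_I over i = 1, …, 228, with X_I the indicator of one ascent.
There are 228 indicators.
For each fixed i, the pair (π(i), π(i+1)) is a uniformly random ordered pair of distinct values from {1, …, 229}; by symmetry P[π(i) < π(i+1)] = 1/2.
By linearity: E[X] = 228 · (1/2) = (229 − 1) · (1/2) = 114 ≈ 114.00000.

E[X] = 114 = 114.00000.


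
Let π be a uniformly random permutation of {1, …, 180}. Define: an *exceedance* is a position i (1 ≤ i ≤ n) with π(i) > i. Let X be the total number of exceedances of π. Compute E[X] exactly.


Write X = Σ_{i=1}^{180} X_i, where X_i = 1_{π(i) > i}.
For each fixed i, π(i) is uniform over {1, …, 180} (marginal of a uniform permutation), so P[π(i) > i] = (n − i)/n. Summing: Σ_{i=1}^{180} (n − i)/n = (0 + 1 + … + 179)/180 = 180(180 − 1)/(2·180) = (180 − 1)/2.
Hence E[X] = Σ_{i=1}^{180} (180 − i)/180 = 179/2 ≈ 89.5000.

E[X] = 179/2 = 89.5000.


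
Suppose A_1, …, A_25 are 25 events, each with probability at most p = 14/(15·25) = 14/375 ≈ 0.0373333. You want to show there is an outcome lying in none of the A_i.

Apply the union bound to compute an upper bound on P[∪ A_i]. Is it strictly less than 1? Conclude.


Union bound: P[∪_{i=1}^{25} A_i] ≤ Σ_i P[A_i] ≤ 25·p = 25·(14/375) = 14/15.
Numerically: 14/15 ≈ 0.9333333.
Is 14/15 < 1? YES.
Since P[∪ A_i] ≤ 14/15 < 1, the complement has P[∩ A_i^c] ≥ 1 − 14/15 = 1/15 > 0, so some outcome avoids every A_i.

25·p = 14/15 ≈ 0.9333333; existence CERTIFIED by the union bound.


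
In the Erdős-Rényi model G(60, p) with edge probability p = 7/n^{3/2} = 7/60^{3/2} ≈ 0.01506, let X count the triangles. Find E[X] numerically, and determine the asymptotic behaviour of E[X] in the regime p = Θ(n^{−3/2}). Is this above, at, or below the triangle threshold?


Number of potential triangles: C(60, 3) = 34220.
Each occurs with probability p³ ≈ (0.01506)³ ≈ 3.416752e-06.
By linearity: E[X] = C(60, 3)·p³ ≈ 34220 · 3.416752e-06 ≈ 0.1169.
Since α = 3/2 > 1, p = c/n^{3/2} = o(1/n) is below the triangle threshold p ~ 1/n. Asymptotically E[X] ~ (c³/6)·n^{3(1−α)} = (7³/6)·n^{-1.5} → 0, so by Markov's inequality G has no triangles w.h.p.

E[X] ≈ 0.1169; in regime p = Θ(1/n^{3/2}) E[X] tends to 0 (below the triangle threshold p ~ 1/n).


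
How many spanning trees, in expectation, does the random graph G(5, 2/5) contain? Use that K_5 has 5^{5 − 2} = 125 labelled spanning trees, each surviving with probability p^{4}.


K_5 has 5^{5 − 2} = 125 labelled spanning trees.
For each such spanning tree H, let X_H = 1 if all 4 edges of H are present in G. Then P[X_H = 1] = p^{4} = (2/5)^{4} = 16/625.
Summing the indicators: E[X] = Σ_H E[X_H] = 125 · p^{4} = 125 · 16/625 = 16/5.
Numerically: E[X] ≈ 3.2.

E[X] = 125 · (2/5)^{4} = 16/5 ≈ 3.2.


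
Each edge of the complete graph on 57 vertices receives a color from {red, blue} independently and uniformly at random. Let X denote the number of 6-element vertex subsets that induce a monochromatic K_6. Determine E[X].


Let X = Σ_S X_S over the C(57, 6) = 36288252 subsets S of size 6, where X_S = 1 if the K_6 on S is monochromatic.
For a fixed S, the K_6 on S has C(6, 2) = 15 edges. P[all 15 edges red] = (1/2)^15, and likewise for blue, so P[monochromatic] = 2·(1/2)^15 = 2^{1 − 15} = 1/16384.
By linearity: E[X] = C(57, 6) · 2^{1 − 15} = 36288252 · 1/16384 = 9072063/4096.
Numerically: E[X] ≈ 2214.859.

E[X] = C(57,6)·2^(1−C(6,2)) = 9072063/4096 ≈ 2214.859.


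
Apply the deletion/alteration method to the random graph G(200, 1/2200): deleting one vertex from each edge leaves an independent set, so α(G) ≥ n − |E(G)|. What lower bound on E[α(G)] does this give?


E[|E(G)|] = C(200, 2)·p = 19900 · (1/2200) = 199/22.
E[α(G)] ≥ n − E[|E(G)|] = 200 − 199/22 = 4201/22.
Numerically: ≈ 190.9545.
(This is only a lower bound; the true E[α(G)] may be larger.)

E[α(G)] ≥ 4201/22 ≈ 190.9545.


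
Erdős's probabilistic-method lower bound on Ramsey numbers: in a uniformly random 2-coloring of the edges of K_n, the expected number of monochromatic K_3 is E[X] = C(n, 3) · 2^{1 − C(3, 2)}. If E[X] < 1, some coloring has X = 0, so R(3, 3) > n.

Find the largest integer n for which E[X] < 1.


We need C(n, 3) · 2^{1 − 3} < 1, i.e. C(n, 3) < 2^{3 − 1} = 4.
Check values of n near the boundary:
  n = 3: C(3, 3) = 1; 1 < 4? YES
  n = 4: C(4, 3) = 4; 4 < 4? NO
  n = 5: C(5, 3) = 10; 10 < 4? NO
The largest n with C(n, 3) < 4 is n = 3 (where E[X] = 1/4 ≈ 0.250). Hence R(3, 3) > 3, i.e. R(3, 3) ≥ 4.

Largest n = 3; hence R(3, 3) > 3.


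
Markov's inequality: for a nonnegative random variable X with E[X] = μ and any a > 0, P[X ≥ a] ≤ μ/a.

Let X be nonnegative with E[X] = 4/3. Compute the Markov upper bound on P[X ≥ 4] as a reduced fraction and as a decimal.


μ = E[X] = 4/3, a = 4.
Markov: P[X ≥ 4] ≤ μ/a = (4/3)/4 = 1/3.
Numerically: ≈ 0.3333.
(Since a = 4 > μ = 1.3333, the bound 1/3 is < 1 and informative.)

P[X ≥ 4] ≤ 1/3 ≈ 0.3333.


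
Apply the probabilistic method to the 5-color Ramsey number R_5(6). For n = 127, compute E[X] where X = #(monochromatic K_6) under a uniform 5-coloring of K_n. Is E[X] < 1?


E[X] = C(127, 6) · 5^{1 − 15} = 5169379425 · 5^{−14} = 5169379425/6103515625.
As a reduced fraction: E[X] = 206775177/244140625 ≈ 0.8469511.
Is E[X] < 1? YES.
Since E[X] < 1, there exists a 5-coloring of K_{127} with no monochromatic K_6; hence R_5(6) > 127.

E[X] = 206775177/244140625 ≈ 0.8469511; E[X] < 1, so R_5(6) > 127.


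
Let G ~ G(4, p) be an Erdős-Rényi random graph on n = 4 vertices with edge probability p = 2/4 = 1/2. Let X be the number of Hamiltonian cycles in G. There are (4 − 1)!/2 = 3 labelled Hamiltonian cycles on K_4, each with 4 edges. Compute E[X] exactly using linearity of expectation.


K_4 has (4 − 1)!/2 = 3 labelled Hamiltonian cycles.
For each such Hamiltonian cycle H, let X_H = 1 if all 4 edges of H are present in G. Then P[X_H = 1] = p^{4} = (1/2)^{4} = 1/16.
Summing the indicators: E[X] = Σ_H E[X_H] = 3 · p^{4} = 3 · 1/16 = 3/16.
Numerically: E[X] ≈ 0.1875.

E[X] = 3 · (1/2)^{4} = 3/16 ≈ 0.1875.


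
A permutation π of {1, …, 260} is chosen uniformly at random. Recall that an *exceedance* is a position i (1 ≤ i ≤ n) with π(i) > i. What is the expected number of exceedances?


Write X = Σ_{i=1}^{260} X_i, where X_i = 1_{π(i) > i}.
For each fixed i, π(i) is uniform over {1, …, 260} (marginal of a uniform permutation), so P[π(i) > i] = (n − i)/n. Summing: Σ_{i=1}^{260} (n − i)/n = (0 + 1 + … + 259)/260 = 260(260 − 1)/(2·260) = (260 − 1)/2.
Hence E[X] = Σ_{i=1}^{260} (260 − i)/260 = 259/2 ≈ 129.5000.

E[X] = 259/2 = 129.5000.


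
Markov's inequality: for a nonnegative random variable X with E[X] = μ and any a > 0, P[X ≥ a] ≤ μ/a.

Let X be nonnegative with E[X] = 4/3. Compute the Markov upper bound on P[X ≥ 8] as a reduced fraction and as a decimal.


μ = E[X] = 4/3, a = 8.
Markov: P[X ≥ 8] ≤ μ/a = (4/3)/8 = 1/6.
Numerically: ≈ 0.167.
(Since a = 8 > μ = 1.333, the bound 1/6 is < 1 and informative.)

P[X ≥ 8] ≤ 1/6 ≈ 0.167.


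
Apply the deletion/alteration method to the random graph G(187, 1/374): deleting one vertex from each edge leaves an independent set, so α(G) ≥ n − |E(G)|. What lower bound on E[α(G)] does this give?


E[|E(G)|] = C(187, 2)·p = 17391 · (1/374) = 93/2.
E[α(G)] ≥ n − E[|E(G)|] = 187 − 93/2 = 281/2.
Numerically: ≈ 140.50000.
(This is only a lower bound; the true E[α(G)] may be larger.)

E[α(G)] ≥ 281/2 ≈ 140.50000.


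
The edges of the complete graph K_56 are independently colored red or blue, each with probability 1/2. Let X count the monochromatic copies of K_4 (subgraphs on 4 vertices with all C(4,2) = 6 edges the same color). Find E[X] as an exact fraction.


Let X = Σ_S X_S over the C(56, 4) = 367290 subsets S of size 4, where X_S = 1 if the K_4 on S is monochromatic.
For a fixed S, the K_4 on S has C(4, 2) = 6 edges. P[all 6 edges red] = (1/2)^6, and likewise for blue, so P[monochromatic] = 2·(1/2)^6 = 2^{1 − 6} = 1/32.
By linearity: E[X] = C(56, 4) · 2^{1 − 6} = 367290 · 1/32 = 183645/16.
Numerically: E[X] ≈ 11477.812500.

E[X] = C(56,4)·2^(1−C(4,2)) = 183645/16 ≈ 11477.812500.


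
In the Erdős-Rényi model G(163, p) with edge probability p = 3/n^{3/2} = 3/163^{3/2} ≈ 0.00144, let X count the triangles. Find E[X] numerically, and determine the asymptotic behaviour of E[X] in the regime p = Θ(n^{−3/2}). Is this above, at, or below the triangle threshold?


Number of potential triangles: C(163, 3) = 708561.
Each occurs with probability p³ ≈ (0.00144)³ ≈ 2.99585e-09.
By linearity: E[X] = C(163, 3)·p³ ≈ 708561 · 2.99585e-09 ≈ 0.002.
Since α = 3/2 > 1, p = c/n^{3/2} = o(1/n) is below the triangle threshold p ~ 1/n. Asymptotically E[X] ~ (c³/6)·n^{3(1−α)} = (3³/6)·n^{-1.5} → 0, so by Markov's inequality G has no triangles w.h.p.

E[X] ≈ 0.002; in regime p = Θ(1/n^{3/2}) E[X] tends to 0 (below the triangle threshold p ~ 1/n).


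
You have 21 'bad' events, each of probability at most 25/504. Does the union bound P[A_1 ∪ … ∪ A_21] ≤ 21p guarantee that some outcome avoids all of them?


Union bound: P[∪_{i=1}^{21} A_i] ≤ Σ_i P[A_i] ≤ 21·p = 21·(25/504) = 25/24.
Numerically: 25/24 ≈ 1.0416667.
Is 25/24 < 1? NO.
Since the bound 25/24 is ≥ 1, the union bound is uninformative here; it does NOT by itself certify existence.

21·p = 25/24 ≈ 1.0416667; existence NOT certified by the union bound.


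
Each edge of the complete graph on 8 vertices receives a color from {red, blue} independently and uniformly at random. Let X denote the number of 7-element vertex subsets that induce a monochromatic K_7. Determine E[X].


Let X = Σ_S X_S over the C(8, 7) = 8 subsets S of size 7, where X_S = 1 if the K_7 on S is monochromatic.
For a fixed S, the K_7 on S has C(7, 2) = 21 edges. P[all 21 edges red] = (1/2)^21, and likewise for blue, so P[monochromatic] = 2·(1/2)^21 = 2^{1 − 21} = 1/1048576.
Summing: E[X] = C(8, 7) · 2^{1 − 21} = 8 · 1/1048576 = 1/131072.
Numerically: E[X] ≈ 0.00001.

E[X] = C(8,7)·2^(1−C(7,2)) = 1/131072 ≈ 0.00001.


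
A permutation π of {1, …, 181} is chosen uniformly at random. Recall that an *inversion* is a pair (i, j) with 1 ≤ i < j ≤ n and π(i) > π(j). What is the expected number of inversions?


Write X = Σ X_I over the C(181, 2) = 16290 pairs i < j, with X_I the indicator of one inversion.
There are 16290 indicators.
For each fixed pair i < j, the values π(i) and π(j) are two distinct elements of {1, …, 181} in uniformly random order; by symmetry P[π(i) > π(j)] = 1/2.
By linearity: E[X] = 16290 · (1/2) = C(181, 2) · (1/2) = 16290/2 = 8145 ≈ 8145.00000.

E[X] = 8145 = 8145.00000.


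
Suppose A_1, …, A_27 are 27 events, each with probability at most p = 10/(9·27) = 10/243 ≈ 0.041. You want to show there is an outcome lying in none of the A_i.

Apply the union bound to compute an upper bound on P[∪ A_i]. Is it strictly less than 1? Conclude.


Union bound: P[∪_{i=1}^{27} A_i] ≤ Σ_i P[A_i] ≤ 27·p = 27·(10/243) = 10/9.
Numerically: 10/9 ≈ 1.111.
Is 10/9 < 1? NO.
Since the bound 10/9 is ≥ 1, the union bound is uninformative here; it does NOT by itself certify existence.

27·p = 10/9 ≈ 1.111; existence NOT certified by the union bound.


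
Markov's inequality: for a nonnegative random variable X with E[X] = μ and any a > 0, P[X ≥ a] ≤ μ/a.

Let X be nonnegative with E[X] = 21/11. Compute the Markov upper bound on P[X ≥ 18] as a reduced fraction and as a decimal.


μ = E[X] = 21/11, a = 18.
Markov: P[X ≥ 18] ≤ μ/a = (21/11)/18 = 7/66.
Numerically: ≈ 0.106061.
(Since a = 18 > μ = 1.909091, the bound 7/66 is < 1 and informative.)

P[X ≥ 18] ≤ 7/66 ≈ 0.106061.


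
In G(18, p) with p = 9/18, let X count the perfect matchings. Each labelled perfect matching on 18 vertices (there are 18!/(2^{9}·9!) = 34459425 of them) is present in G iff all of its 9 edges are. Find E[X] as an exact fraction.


K_18 has 18!/(2^{9}·9!) = 34459425 labelled perfect matchings.
For each such perfect matching H, let X_H = 1 if all 9 edges of H are present in G. Then P[X_H = 1] = p^{9} = (1/2)^{9} = 1/512.
Summing the indicators: E[X] = Σ_H E[X_H] = 34459425 · p^{9} = 34459425 · 1/512 = 34459425/512.
Numerically: E[X] ≈ 6.73e+04.

E[X] = 34459425 · (1/2)^{9} = 34459425/512 ≈ 6.73e+04.


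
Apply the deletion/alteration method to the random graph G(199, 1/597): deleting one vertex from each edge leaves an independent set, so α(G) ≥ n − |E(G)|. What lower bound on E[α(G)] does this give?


E[|E(G)|] = C(199, 2)·p = 19701 · (1/597) = 33.
E[α(G)] ≥ n − E[|E(G)|] = 199 − 33 = 166.
Numerically: ≈ 166.00000.
(This is only a lower bound; the true E[α(G)] may be larger.)

E[α(G)] ≥ 166 ≈ 166.00000.


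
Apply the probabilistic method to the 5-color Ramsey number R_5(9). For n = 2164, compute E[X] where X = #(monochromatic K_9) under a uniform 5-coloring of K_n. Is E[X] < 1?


E[X] = C(2164, 9) · 5^{1 − 36} = 2820446946663120530187432 · 5^{−35} = 2820446946663120530187432/2910383045673370361328125.
As a reduced fraction: E[X] = 2820446946663120530187432/2910383045673370361328125 ≈ 0.969.
Is E[X] < 1? YES.
Since E[X] < 1, there exists a 5-coloring of K_{2164} with no monochromatic K_9; hence R_5(9) > 2164.

E[X] = 2820446946663120530187432/2910383045673370361328125 ≈ 0.969; E[X] < 1, so R_5(9) > 2164.


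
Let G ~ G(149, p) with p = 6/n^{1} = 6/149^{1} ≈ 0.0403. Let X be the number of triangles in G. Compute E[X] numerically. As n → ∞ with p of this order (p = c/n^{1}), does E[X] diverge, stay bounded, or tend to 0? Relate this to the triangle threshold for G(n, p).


Number of potential triangles: C(149, 3) = 540274.
Each occurs with probability p³ ≈ (0.0403)³ ≈ 6.52973e-05.
By linearity: E[X] = C(149, 3)·p³ ≈ 540274 · 6.52973e-05 ≈ 35.278.
Here α = 1, so p = 6/n is exactly at the triangle threshold p ~ 1/n. Asymptotically E[X] → c³/6 = 6³/6 = 36 ≈ 36.000, a bounded constant. In this regime the triangle count is asymptotically Poisson(c³/6).

E[X] ≈ 35.278; in regime p = Θ(1/n^{1}) E[X] stays bounded (at the triangle threshold p ~ 1/n).


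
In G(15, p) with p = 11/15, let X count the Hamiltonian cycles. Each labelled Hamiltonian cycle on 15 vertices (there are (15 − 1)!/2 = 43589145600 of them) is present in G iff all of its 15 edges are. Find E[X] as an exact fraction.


K_15 has (15 − 1)!/2 = 43589145600 labelled Hamiltonian cycles.
For each such Hamiltonian cycle H, let X_H = 1 if all 15 edges of H are present in G. Then P[X_H = 1] = p^{15} = (11/15)^{15} = 4177248169415651/437893890380859375.
By linearity: E[X] = Σ_H E[X_H] = 43589145600 · p^{15} = 43589145600 · 4177248169415651/437893890380859375 = 29972457393249757754368/72081298828125.
Numerically: E[X] ≈ 4.158e+08.

E[X] = 43589145600 · (11/15)^{15} = 29972457393249757754368/72081298828125 ≈ 4.158e+08.


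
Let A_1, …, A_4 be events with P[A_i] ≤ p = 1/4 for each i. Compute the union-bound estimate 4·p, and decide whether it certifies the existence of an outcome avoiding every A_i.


Union bound: P[∪_{i=1}^{4} A_i] ≤ Σ_i P[A_i] ≤ 4·p = 4·(1/4) = 1.
Numerically: 1 ≈ 1.0000.
Is 1 < 1? NO.
Since the bound 1 is ≥ 1, the union bound is uninformative here; it does NOT by itself certify existence.

4·p = 1 ≈ 1.0000; existence NOT certified by the union bound.


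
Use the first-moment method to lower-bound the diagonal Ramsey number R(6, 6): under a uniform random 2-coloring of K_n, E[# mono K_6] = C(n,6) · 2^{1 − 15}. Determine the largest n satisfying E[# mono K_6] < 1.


We need C(n, 6) · 2^{1 − 15} < 1, i.e. C(n, 6) < 2^{15 − 1} = 16384.
Check values of n near the boundary:
  n = 16: C(16, 6) = 8008; 8008 < 16384? YES
  n = 17: C(17, 6) = 12376; 12376 < 16384? YES
  n = 18: C(18, 6) = 18564; 18564 < 16384? NO
  n = 19: C(19, 6) = 27132; 27132 < 16384? NO
  n = 20: C(20, 6) = 38760; 38760 < 16384? NO
The largest n with C(n, 6) < 16384 is n = 17 (where E[X] = 1547/2048 ≈ 0.7554). Hence R(6, 6) > 17, i.e. R(6, 6) ≥ 18.

Largest n = 17; hence R(6, 6) > 17.


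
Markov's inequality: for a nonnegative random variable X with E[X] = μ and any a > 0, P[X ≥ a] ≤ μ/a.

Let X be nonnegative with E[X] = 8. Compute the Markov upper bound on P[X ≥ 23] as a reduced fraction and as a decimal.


μ = E[X] = 8, a = 23.
Markov: P[X ≥ 23] ≤ μ/a = (8)/23 = 8/23.
Numerically: ≈ 0.347826.
(Since a = 23 > μ = 8.000000, the bound 8/23 is < 1 and informative.)

P[X ≥ 23] ≤ 8/23 ≈ 0.347826.


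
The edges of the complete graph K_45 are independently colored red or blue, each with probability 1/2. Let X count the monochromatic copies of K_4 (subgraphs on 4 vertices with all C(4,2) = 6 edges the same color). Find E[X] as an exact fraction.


Let X = Σ_S X_S over the C(45, 4) = 148995 subsets S of size 4, where X_S = 1 if the K_4 on S is monochromatic.
For a fixed S, the K_4 on S has C(4, 2) = 6 edges. P[all 6 edges red] = (1/2)^6, and likewise for blue, so P[monochromatic] = 2·(1/2)^6 = 2^{1 − 6} = 1/32.
By linearity of expectation: E[X] = C(45, 4) · 2^{1 − 6} = 148995 · 1/32 = 148995/32.
Numerically: E[X] ≈ 4656.093750.

E[X] = C(45,4)·2^(1−C(4,2)) = 148995/32 ≈ 4656.093750.


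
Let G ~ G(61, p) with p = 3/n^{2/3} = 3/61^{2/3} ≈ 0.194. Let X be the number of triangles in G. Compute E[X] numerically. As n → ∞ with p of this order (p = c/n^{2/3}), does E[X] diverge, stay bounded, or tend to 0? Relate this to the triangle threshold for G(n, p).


Number of potential triangles: C(61, 3) = 35990.
Each occurs with probability p³ ≈ (0.194)³ ≈ 7.25611e-03.
By linearity: E[X] = C(61, 3)·p³ ≈ 35990 · 7.25611e-03 ≈ 261.148.
Since α = 2/3 < 1, p = c/n^{2/3} ≫ 1/n is above the triangle threshold p ~ 1/n. Asymptotically E[X] ~ (c³/6)·n^{3(1−α)} = (3³/6)·n^{1} → ∞; triangles are abundant w.h.p.

E[X] ≈ 261.148; in regime p = Θ(1/n^{2/3}) E[X] diverges (above the triangle threshold p ~ 1/n).


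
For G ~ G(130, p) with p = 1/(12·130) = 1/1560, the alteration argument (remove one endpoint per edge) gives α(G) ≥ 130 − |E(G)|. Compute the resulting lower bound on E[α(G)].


E[|E(G)|] = C(130, 2)·p = 8385 · (1/1560) = 43/8.
E[α(G)] ≥ n − E[|E(G)|] = 130 − 43/8 = 997/8.
Numerically: ≈ 124.6250.
(This is only a lower bound; the true E[α(G)] may be larger.)

E[α(G)] ≥ 997/8 ≈ 124.6250.


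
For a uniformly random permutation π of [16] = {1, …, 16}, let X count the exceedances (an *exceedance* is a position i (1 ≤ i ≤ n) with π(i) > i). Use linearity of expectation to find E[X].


Write X = Σ_{i=1}^{16} X_i, where X_i = 1_{π(i) > i}.
For each fixed i, π(i) is uniform over {1, …, 16} (marginal of a uniform permutation), so P[π(i) > i] = (n − i)/n. Summing: Σ_{i=1}^{16} (n − i)/n = (0 + 1 + … + 15)/16 = 16(16 − 1)/(2·16) = (16 − 1)/2.
Hence E[X] = Σ_{i=1}^{16} (16 − i)/16 = 15/2 ≈ 7.500.

E[X] = 15/2 = 7.500.


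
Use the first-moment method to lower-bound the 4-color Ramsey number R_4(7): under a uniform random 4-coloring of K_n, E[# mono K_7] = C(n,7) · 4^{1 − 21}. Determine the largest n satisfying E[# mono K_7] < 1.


We need C(n, 7) · 4^{1 − 21} < 1, i.e. C(n, 7) < 4^{21 − 1} = 1099511627776.
Check values of n near the boundary:
  n = 178: C(178, 7) = 996867063280; 996867063280 < 1099511627776? YES
  n = 179: C(179, 7) = 1037437234460; 1037437234460 < 1099511627776? YES
  n = 180: C(180, 7) = 1079414463600; 1079414463600 < 1099511627776? YES
  n = 181: C(181, 7) = 1122839183400; 1122839183400 < 1099511627776? NO
The largest n with C(n, 7) < 1099511627776 is n = 180 (where E[X] = 67463403975/68719476736 ≈ 0.9817). Hence R_4(7) > 180, i.e. R_4(7) ≥ 181.

Largest n = 180; hence R_4(7) > 180.


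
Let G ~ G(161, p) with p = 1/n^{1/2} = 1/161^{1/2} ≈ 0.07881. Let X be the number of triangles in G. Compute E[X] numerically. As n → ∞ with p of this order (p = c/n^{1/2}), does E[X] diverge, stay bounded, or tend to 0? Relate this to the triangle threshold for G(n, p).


Number of potential triangles: C(161, 3) = 682640.
Each occurs with probability p³ ≈ (0.07881)³ ≈ 4.895096e-04.
By linearity: E[X] = C(161, 3)·p³ ≈ 682640 · 4.895096e-04 ≈ 334.1588.
Since α = 1/2 < 1, p = c/n^{1/2} ≫ 1/n is above the triangle threshold p ~ 1/n. Asymptotically E[X] ~ (c³/6)·n^{3(1−α)} = (1³/6)·n^{1.5} → ∞; triangles are abundant w.h.p.

E[X] ≈ 334.1588; in regime p = Θ(1/n^{1/2}) E[X] diverges (above the triangle threshold p ~ 1/n).


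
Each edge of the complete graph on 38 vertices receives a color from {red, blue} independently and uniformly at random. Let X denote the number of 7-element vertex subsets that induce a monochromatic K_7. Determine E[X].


Let X = Σ_S X_S over the C(38, 7) = 12620256 subsets S of size 7, where X_S = 1 if the K_7 on S is monochromatic.
For a fixed S, the K_7 on S has C(7, 2) = 21 edges. P[all 21 edges red] = (1/2)^21, and likewise for blue, so P[monochromatic] = 2·(1/2)^21 = 2^{1 − 21} = 1/1048576.
By linearity: E[X] = C(38, 7) · 2^{1 − 21} = 12620256 · 1/1048576 = 394383/32768.
Numerically: E[X] ≈ 12.036.

E[X] = C(38,7)·2^(1−C(7,2)) = 394383/32768 ≈ 12.036.


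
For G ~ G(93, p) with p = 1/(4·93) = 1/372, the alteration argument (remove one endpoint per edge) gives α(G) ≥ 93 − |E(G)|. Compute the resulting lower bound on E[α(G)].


E[|E(G)|] = C(93, 2)·p = 4278 · (1/372) = 23/2.
E[α(G)] ≥ n − E[|E(G)|] = 93 − 23/2 = 163/2.
Numerically: ≈ 81.500000.
(This is only a lower bound; the true E[α(G)] may be larger.)

E[α(G)] ≥ 163/2 ≈ 81.500000.


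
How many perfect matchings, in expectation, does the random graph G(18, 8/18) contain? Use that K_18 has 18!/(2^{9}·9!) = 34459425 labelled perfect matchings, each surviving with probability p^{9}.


K_18 has 18!/(2^{9}·9!) = 34459425 labelled perfect matchings.
For each such perfect matching H, let X_H = 1 if all 9 edges of H are present in G. Then P[X_H = 1] = p^{9} = (4/9)^{9} = 262144/387420489.
Summing the indicators: E[X] = Σ_H E[X_H] = 34459425 · p^{9} = 34459425 · 262144/387420489 = 111522611200/4782969.
Numerically: E[X] ≈ 23317.

E[X] = 34459425 · (4/9)^{9} = 111522611200/4782969 ≈ 23317.


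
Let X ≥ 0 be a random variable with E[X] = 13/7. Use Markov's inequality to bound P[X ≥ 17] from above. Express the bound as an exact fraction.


μ = E[X] = 13/7, a = 17.
Markov: P[X ≥ 17] ≤ μ/a = (13/7)/17 = 13/119.
Numerically: ≈ 0.109.
(Since a = 17 > μ = 1.857, the bound 13/119 is < 1 and informative.)

P[X ≥ 17] ≤ 13/119 ≈ 0.109.


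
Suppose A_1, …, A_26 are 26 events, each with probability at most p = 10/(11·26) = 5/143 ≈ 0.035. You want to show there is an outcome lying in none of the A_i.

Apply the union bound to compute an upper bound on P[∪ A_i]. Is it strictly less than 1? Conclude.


Union bound: P[∪_{i=1}^{26} A_i] ≤ Σ_i P[A_i] ≤ 26·p = 26·(5/143) = 10/11.
Numerically: 10/11 ≈ 0.909.
Is 10/11 < 1? YES.
Since P[∪ A_i] ≤ 10/11 < 1, the complement has P[∩ A_i^c] ≥ 1 − 10/11 = 1/11 > 0, so some outcome avoids every A_i.

26·p = 10/11 ≈ 0.909; existence CERTIFIED by the union bound.


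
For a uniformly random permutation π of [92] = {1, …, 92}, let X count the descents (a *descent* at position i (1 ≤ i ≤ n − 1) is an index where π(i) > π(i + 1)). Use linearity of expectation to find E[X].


Write X = Σ X_I over i = 1, …, 91, with X_I the indicator of one descent.
There are 91 indicators.
For each fixed i, the pair (π(i), π(i+1)) is a uniformly random ordered pair of distinct values from {1, …, 92}; by symmetry P[π(i) > π(i+1)] = 1/2.
By linearity: E[X] = 91 · (1/2) = (92 − 1) · (1/2) = 91/2 ≈ 45.500000.

E[X] = 91/2 = 45.500000.


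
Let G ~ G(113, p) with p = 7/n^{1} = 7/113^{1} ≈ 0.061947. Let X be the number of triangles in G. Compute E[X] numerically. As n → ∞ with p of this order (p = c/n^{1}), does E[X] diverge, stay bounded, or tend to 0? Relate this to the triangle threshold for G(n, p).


Number of potential triangles: C(113, 3) = 234136.
Each occurs with probability p³ ≈ (0.061947)³ ≈ 2.3771621e-04.
By linearity: E[X] = C(113, 3)·p³ ≈ 234136 · 2.3771621e-04 ≈ 55.65792.
Here α = 1, so p = 7/n is exactly at the triangle threshold p ~ 1/n. Asymptotically E[X] → c³/6 = 7³/6 = 343/6 ≈ 57.16667, a bounded constant. In this regime the triangle count is asymptotically Poisson(c³/6).

E[X] ≈ 55.65792; in regime p = Θ(1/n^{1}) E[X] stays bounded (at the triangle threshold p ~ 1/n).


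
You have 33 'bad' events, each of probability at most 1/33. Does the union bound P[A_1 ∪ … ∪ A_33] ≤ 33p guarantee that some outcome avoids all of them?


Union bound: P[∪_{i=1}^{33} A_i] ≤ Σ_i P[A_i] ≤ 33·p = 33·(1/33) = 1.
Numerically: 1 ≈ 1.0000000.
Is 1 < 1? NO.
Since the bound 1 is ≥ 1, the union bound is uninformative here; it does NOT by itself certify existence.

33·p = 1 ≈ 1.0000000; existence NOT certified by the union bound.


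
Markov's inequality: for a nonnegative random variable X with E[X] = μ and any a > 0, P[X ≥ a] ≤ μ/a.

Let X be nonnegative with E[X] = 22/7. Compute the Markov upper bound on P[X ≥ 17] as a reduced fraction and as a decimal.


μ = E[X] = 22/7, a = 17.
Markov: P[X ≥ 17] ≤ μ/a = (22/7)/17 = 22/119.
Numerically: ≈ 0.185.
(Since a = 17 > μ = 3.143, the bound 22/119 is < 1 and informative.)

P[X ≥ 17] ≤ 22/119 ≈ 0.185.


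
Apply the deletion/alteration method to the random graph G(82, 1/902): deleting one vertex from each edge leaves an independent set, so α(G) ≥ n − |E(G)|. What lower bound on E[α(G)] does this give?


E[|E(G)|] = C(82, 2)·p = 3321 · (1/902) = 81/22.
E[α(G)] ≥ n − E[|E(G)|] = 82 − 81/22 = 1723/22.
Numerically: ≈ 78.31818.
(This is only a lower bound; the true E[α(G)] may be larger.)

E[α(G)] ≥ 1723/22 ≈ 78.31818.


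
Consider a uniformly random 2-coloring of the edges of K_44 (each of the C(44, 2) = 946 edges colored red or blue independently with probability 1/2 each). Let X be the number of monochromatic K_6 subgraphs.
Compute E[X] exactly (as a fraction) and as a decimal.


Let X = Σ_S X_S over the C(44, 6) = 7059052 subsets S of size 6, where X_S = 1 if the K_6 on S is monochromatic.
For a fixed S, the K_6 on S has C(6, 2) = 15 edges. P[all 15 edges red] = (1/2)^15, and likewise for blue, so P[monochromatic] = 2·(1/2)^15 = 2^{1 − 15} = 1/16384.
By linearity of expectation: E[X] = C(44, 6) · 2^{1 − 15} = 7059052 · 1/16384 = 1764763/4096.
Numerically: E[X] ≈ 430.85034.

E[X] = C(44,6)·2^(1−C(6,2)) = 1764763/4096 ≈ 430.85034.


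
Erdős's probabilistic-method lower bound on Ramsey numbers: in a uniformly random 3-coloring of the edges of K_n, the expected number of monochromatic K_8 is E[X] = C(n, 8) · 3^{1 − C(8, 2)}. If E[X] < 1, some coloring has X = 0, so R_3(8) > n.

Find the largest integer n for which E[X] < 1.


We need C(n, 8) · 3^{1 − 28} < 1, i.e. C(n, 8) < 3^{28 − 1} = 7625597484987.
Check values of n near the boundary:
  n = 152: C(152, 8) = 5859727868575; 5859727868575 < 7625597484987? YES
  n = 153: C(153, 8) = 6183023199255; 6183023199255 < 7625597484987? YES
  n = 154: C(154, 8) = 6521818990995; 6521818990995 < 7625597484987? YES
  n = 155: C(155, 8) = 6876747915675; 6876747915675 < 7625597484987? YES
  n = 156: C(156, 8) = 7248464019225; 7248464019225 < 7625597484987? YES
  n = 157: C(157, 8) = 7637643295425; 7637643295425 < 7625597484987? NO
  n = 158: C(158, 8) = 8044984271181; 8044984271181 < 7625597484987? NO
  n = 159: C(159, 8) = 8471208603429; 8471208603429 < 7625597484987? NO
The largest n with C(n, 8) < 7625597484987 is n = 156 (where E[X] = 805384891025/847288609443 ≈ 0.9505437). Hence R_3(8) > 156, i.e. R_3(8) ≥ 157.

Largest n = 156; hence R_3(8) > 156.


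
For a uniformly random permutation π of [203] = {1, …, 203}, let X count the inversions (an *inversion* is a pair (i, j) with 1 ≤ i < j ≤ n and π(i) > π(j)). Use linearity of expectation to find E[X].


Write X = Σ X_I over the C(203, 2) = 20503 pairs i < j, with X_I the indicator of one inversion.
There are 20503 indicators.
For each fixed pair i < j, the values π(i) and π(j) are two distinct elements of {1, …, 203} in uniformly random order; by symmetry P[π(i) > π(j)] = 1/2.
By linearity: E[X] = 20503 · (1/2) = C(203, 2) · (1/2) = 20503/2 = 20503/2 ≈ 10251.5000.

E[X] = 20503/2 = 10251.5000.


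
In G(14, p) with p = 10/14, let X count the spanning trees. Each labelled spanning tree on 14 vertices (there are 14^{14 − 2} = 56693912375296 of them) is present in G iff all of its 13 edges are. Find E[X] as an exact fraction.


K_14 has 14^{14 − 2} = 56693912375296 labelled spanning trees.
For each such spanning tree H, let X_H = 1 if all 13 edges of H are present in G. Then P[X_H = 1] = p^{13} = (5/7)^{13} = 1220703125/96889010407.
Summing the indicators: E[X] = Σ_H E[X_H] = 56693912375296 · p^{13} = 56693912375296 · 1220703125/96889010407 = 5000000000000/7.
Numerically: E[X] ≈ 7.14286e+11.

E[X] = 56693912375296 · (5/7)^{13} = 5000000000000/7 ≈ 7.14286e+11.
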